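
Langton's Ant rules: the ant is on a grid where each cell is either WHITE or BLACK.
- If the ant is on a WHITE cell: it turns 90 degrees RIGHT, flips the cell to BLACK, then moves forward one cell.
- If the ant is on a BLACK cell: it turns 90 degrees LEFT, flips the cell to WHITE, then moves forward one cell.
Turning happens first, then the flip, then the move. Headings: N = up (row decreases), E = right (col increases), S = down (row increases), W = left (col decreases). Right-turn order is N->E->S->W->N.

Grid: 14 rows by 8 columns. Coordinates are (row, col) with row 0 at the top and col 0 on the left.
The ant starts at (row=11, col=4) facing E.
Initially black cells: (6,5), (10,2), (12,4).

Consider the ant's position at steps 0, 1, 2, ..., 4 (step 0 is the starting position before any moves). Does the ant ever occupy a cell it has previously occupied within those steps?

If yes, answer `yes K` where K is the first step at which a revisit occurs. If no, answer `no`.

Answer: no

Derivation:
Step 1: on WHITE (11,4): turn R to S, flip to black, move to (12,4). |black|=4 — new cell
Step 2: on BLACK (12,4): turn L to E, flip to white, move to (12,5). |black|=3 — new cell
Step 3: on WHITE (12,5): turn R to S, flip to black, move to (13,5). |black|=4 — new cell
Step 4: on WHITE (13,5): turn R to W, flip to black, move to (13,4). |black|=5 — new cell
No revisit within 4 steps.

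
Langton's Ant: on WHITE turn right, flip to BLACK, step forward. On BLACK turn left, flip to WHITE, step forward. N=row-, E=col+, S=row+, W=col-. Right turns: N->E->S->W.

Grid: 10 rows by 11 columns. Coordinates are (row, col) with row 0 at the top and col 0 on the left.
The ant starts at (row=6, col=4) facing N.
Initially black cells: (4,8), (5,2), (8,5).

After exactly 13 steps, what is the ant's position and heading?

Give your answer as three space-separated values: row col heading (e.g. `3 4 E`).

Answer: 6 3 E

Derivation:
Step 1: on WHITE (6,4): turn R to E, flip to black, move to (6,5). |black|=4
Step 2: on WHITE (6,5): turn R to S, flip to black, move to (7,5). |black|=5
Step 3: on WHITE (7,5): turn R to W, flip to black, move to (7,4). |black|=6
Step 4: on WHITE (7,4): turn R to N, flip to black, move to (6,4). |black|=7
Step 5: on BLACK (6,4): turn L to W, flip to white, move to (6,3). |black|=6
Step 6: on WHITE (6,3): turn R to N, flip to black, move to (5,3). |black|=7
Step 7: on WHITE (5,3): turn R to E, flip to black, move to (5,4). |black|=8
Step 8: on WHITE (5,4): turn R to S, flip to black, move to (6,4). |black|=9
Step 9: on WHITE (6,4): turn R to W, flip to black, move to (6,3). |black|=10
Step 10: on BLACK (6,3): turn L to S, flip to white, move to (7,3). |black|=9
Step 11: on WHITE (7,3): turn R to W, flip to black, move to (7,2). |black|=10
Step 12: on WHITE (7,2): turn R to N, flip to black, move to (6,2). |black|=11
Step 13: on WHITE (6,2): turn R to E, flip to black, move to (6,3). |black|=12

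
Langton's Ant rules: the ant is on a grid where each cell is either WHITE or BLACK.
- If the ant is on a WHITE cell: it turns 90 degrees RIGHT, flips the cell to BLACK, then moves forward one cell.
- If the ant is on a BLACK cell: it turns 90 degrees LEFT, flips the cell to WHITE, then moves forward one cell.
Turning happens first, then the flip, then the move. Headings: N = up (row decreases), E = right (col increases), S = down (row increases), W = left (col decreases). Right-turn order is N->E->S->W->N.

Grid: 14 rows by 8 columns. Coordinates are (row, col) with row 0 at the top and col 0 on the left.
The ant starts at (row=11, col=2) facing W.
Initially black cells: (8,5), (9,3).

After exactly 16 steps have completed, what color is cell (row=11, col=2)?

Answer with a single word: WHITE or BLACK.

Answer: BLACK

Derivation:
Step 1: on WHITE (11,2): turn R to N, flip to black, move to (10,2). |black|=3
Step 2: on WHITE (10,2): turn R to E, flip to black, move to (10,3). |black|=4
Step 3: on WHITE (10,3): turn R to S, flip to black, move to (11,3). |black|=5
Step 4: on WHITE (11,3): turn R to W, flip to black, move to (11,2). |black|=6
Step 5: on BLACK (11,2): turn L to S, flip to white, move to (12,2). |black|=5
Step 6: on WHITE (12,2): turn R to W, flip to black, move to (12,1). |black|=6
Step 7: on WHITE (12,1): turn R to N, flip to black, move to (11,1). |black|=7
Step 8: on WHITE (11,1): turn R to E, flip to black, move to (11,2). |black|=8
Step 9: on WHITE (11,2): turn R to S, flip to black, move to (12,2). |black|=9
Step 10: on BLACK (12,2): turn L to E, flip to white, move to (12,3). |black|=8
Step 11: on WHITE (12,3): turn R to S, flip to black, move to (13,3). |black|=9
Step 12: on WHITE (13,3): turn R to W, flip to black, move to (13,2). |black|=10
Step 13: on WHITE (13,2): turn R to N, flip to black, move to (12,2). |black|=11
Step 14: on WHITE (12,2): turn R to E, flip to black, move to (12,3). |black|=12
Step 15: on BLACK (12,3): turn L to N, flip to white, move to (11,3). |black|=11
Step 16: on BLACK (11,3): turn L to W, flip to white, move to (11,2). |black|=10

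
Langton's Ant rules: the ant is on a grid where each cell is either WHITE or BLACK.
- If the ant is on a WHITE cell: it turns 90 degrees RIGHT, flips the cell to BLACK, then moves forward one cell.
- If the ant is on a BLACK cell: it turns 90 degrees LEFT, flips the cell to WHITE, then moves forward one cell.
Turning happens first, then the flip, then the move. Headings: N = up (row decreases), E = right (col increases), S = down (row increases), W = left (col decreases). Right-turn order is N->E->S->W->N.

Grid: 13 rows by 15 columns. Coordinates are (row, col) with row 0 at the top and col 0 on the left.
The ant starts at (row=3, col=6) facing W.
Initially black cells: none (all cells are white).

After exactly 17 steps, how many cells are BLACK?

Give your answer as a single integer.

Answer: 7

Derivation:
Step 1: on WHITE (3,6): turn R to N, flip to black, move to (2,6). |black|=1
Step 2: on WHITE (2,6): turn R to E, flip to black, move to (2,7). |black|=2
Step 3: on WHITE (2,7): turn R to S, flip to black, move to (3,7). |black|=3
Step 4: on WHITE (3,7): turn R to W, flip to black, move to (3,6). |black|=4
Step 5: on BLACK (3,6): turn L to S, flip to white, move to (4,6). |black|=3
Step 6: on WHITE (4,6): turn R to W, flip to black, move to (4,5). |black|=4
Step 7: on WHITE (4,5): turn R to N, flip to black, move to (3,5). |black|=5
Step 8: on WHITE (3,5): turn R to E, flip to black, move to (3,6). |black|=6
Step 9: on WHITE (3,6): turn R to S, flip to black, move to (4,6). |black|=7
Step 10: on BLACK (4,6): turn L to E, flip to white, move to (4,7). |black|=6
Step 11: on WHITE (4,7): turn R to S, flip to black, move to (5,7). |black|=7
Step 12: on WHITE (5,7): turn R to W, flip to black, move to (5,6). |black|=8
Step 13: on WHITE (5,6): turn R to N, flip to black, move to (4,6). |black|=9
Step 14: on WHITE (4,6): turn R to E, flip to black, move to (4,7). |black|=10
Step 15: on BLACK (4,7): turn L to N, flip to white, move to (3,7). |black|=9
Step 16: on BLACK (3,7): turn L to W, flip to white, move to (3,6). |black|=8
Step 17: on BLACK (3,6): turn L to S, flip to white, move to (4,6). |black|=7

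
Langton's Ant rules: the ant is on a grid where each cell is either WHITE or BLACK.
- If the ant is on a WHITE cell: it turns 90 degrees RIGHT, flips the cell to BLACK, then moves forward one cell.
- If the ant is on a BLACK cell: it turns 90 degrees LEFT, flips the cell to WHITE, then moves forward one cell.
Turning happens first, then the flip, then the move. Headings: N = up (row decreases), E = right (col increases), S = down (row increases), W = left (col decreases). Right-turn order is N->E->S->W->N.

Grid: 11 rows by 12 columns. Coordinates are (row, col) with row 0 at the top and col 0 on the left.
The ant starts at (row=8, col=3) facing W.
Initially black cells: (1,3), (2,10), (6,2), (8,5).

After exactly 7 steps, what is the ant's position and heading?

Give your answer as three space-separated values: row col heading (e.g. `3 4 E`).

Answer: 8 2 N

Derivation:
Step 1: on WHITE (8,3): turn R to N, flip to black, move to (7,3). |black|=5
Step 2: on WHITE (7,3): turn R to E, flip to black, move to (7,4). |black|=6
Step 3: on WHITE (7,4): turn R to S, flip to black, move to (8,4). |black|=7
Step 4: on WHITE (8,4): turn R to W, flip to black, move to (8,3). |black|=8
Step 5: on BLACK (8,3): turn L to S, flip to white, move to (9,3). |black|=7
Step 6: on WHITE (9,3): turn R to W, flip to black, move to (9,2). |black|=8
Step 7: on WHITE (9,2): turn R to N, flip to black, move to (8,2). |black|=9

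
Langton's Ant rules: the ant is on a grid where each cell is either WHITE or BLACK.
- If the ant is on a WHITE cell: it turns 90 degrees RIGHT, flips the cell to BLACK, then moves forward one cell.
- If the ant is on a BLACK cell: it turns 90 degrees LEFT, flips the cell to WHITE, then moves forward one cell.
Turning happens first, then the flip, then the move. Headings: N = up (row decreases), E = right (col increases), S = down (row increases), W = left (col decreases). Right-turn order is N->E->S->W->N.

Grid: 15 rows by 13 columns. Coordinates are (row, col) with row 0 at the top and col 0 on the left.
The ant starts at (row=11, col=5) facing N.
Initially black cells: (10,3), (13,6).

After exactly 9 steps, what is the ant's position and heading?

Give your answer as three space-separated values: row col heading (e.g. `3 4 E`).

Step 1: on WHITE (11,5): turn R to E, flip to black, move to (11,6). |black|=3
Step 2: on WHITE (11,6): turn R to S, flip to black, move to (12,6). |black|=4
Step 3: on WHITE (12,6): turn R to W, flip to black, move to (12,5). |black|=5
Step 4: on WHITE (12,5): turn R to N, flip to black, move to (11,5). |black|=6
Step 5: on BLACK (11,5): turn L to W, flip to white, move to (11,4). |black|=5
Step 6: on WHITE (11,4): turn R to N, flip to black, move to (10,4). |black|=6
Step 7: on WHITE (10,4): turn R to E, flip to black, move to (10,5). |black|=7
Step 8: on WHITE (10,5): turn R to S, flip to black, move to (11,5). |black|=8
Step 9: on WHITE (11,5): turn R to W, flip to black, move to (11,4). |black|=9

Answer: 11 4 W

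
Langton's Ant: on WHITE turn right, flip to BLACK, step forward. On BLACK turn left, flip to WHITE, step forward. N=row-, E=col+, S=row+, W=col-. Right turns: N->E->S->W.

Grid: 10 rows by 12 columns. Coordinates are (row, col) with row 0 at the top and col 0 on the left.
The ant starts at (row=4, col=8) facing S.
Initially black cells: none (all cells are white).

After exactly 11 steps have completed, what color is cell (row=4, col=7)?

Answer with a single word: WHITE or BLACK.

Answer: BLACK

Derivation:
Step 1: on WHITE (4,8): turn R to W, flip to black, move to (4,7). |black|=1
Step 2: on WHITE (4,7): turn R to N, flip to black, move to (3,7). |black|=2
Step 3: on WHITE (3,7): turn R to E, flip to black, move to (3,8). |black|=3
Step 4: on WHITE (3,8): turn R to S, flip to black, move to (4,8). |black|=4
Step 5: on BLACK (4,8): turn L to E, flip to white, move to (4,9). |black|=3
Step 6: on WHITE (4,9): turn R to S, flip to black, move to (5,9). |black|=4
Step 7: on WHITE (5,9): turn R to W, flip to black, move to (5,8). |black|=5
Step 8: on WHITE (5,8): turn R to N, flip to black, move to (4,8). |black|=6
Step 9: on WHITE (4,8): turn R to E, flip to black, move to (4,9). |black|=7
Step 10: on BLACK (4,9): turn L to N, flip to white, move to (3,9). |black|=6
Step 11: on WHITE (3,9): turn R to E, flip to black, move to (3,10). |black|=7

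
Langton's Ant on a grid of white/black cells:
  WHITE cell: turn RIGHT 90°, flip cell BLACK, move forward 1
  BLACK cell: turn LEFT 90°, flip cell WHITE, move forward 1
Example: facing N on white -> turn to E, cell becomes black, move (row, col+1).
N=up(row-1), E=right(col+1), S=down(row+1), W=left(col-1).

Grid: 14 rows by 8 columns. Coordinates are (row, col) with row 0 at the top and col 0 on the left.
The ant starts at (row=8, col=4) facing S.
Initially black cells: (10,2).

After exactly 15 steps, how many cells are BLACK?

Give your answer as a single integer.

Step 1: on WHITE (8,4): turn R to W, flip to black, move to (8,3). |black|=2
Step 2: on WHITE (8,3): turn R to N, flip to black, move to (7,3). |black|=3
Step 3: on WHITE (7,3): turn R to E, flip to black, move to (7,4). |black|=4
Step 4: on WHITE (7,4): turn R to S, flip to black, move to (8,4). |black|=5
Step 5: on BLACK (8,4): turn L to E, flip to white, move to (8,5). |black|=4
Step 6: on WHITE (8,5): turn R to S, flip to black, move to (9,5). |black|=5
Step 7: on WHITE (9,5): turn R to W, flip to black, move to (9,4). |black|=6
Step 8: on WHITE (9,4): turn R to N, flip to black, move to (8,4). |black|=7
Step 9: on WHITE (8,4): turn R to E, flip to black, move to (8,5). |black|=8
Step 10: on BLACK (8,5): turn L to N, flip to white, move to (7,5). |black|=7
Step 11: on WHITE (7,5): turn R to E, flip to black, move to (7,6). |black|=8
Step 12: on WHITE (7,6): turn R to S, flip to black, move to (8,6). |black|=9
Step 13: on WHITE (8,6): turn R to W, flip to black, move to (8,5). |black|=10
Step 14: on WHITE (8,5): turn R to N, flip to black, move to (7,5). |black|=11
Step 15: on BLACK (7,5): turn L to W, flip to white, move to (7,4). |black|=10

Answer: 10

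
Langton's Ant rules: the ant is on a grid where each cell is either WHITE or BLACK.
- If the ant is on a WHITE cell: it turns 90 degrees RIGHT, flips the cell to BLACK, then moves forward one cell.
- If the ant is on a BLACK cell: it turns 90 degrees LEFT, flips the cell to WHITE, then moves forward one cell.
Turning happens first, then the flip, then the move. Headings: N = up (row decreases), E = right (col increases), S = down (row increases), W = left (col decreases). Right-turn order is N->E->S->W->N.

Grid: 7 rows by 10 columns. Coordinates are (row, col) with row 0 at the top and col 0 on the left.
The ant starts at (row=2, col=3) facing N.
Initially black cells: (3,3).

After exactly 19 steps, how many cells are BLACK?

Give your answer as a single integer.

Answer: 6

Derivation:
Step 1: on WHITE (2,3): turn R to E, flip to black, move to (2,4). |black|=2
Step 2: on WHITE (2,4): turn R to S, flip to black, move to (3,4). |black|=3
Step 3: on WHITE (3,4): turn R to W, flip to black, move to (3,3). |black|=4
Step 4: on BLACK (3,3): turn L to S, flip to white, move to (4,3). |black|=3
Step 5: on WHITE (4,3): turn R to W, flip to black, move to (4,2). |black|=4
Step 6: on WHITE (4,2): turn R to N, flip to black, move to (3,2). |black|=5
Step 7: on WHITE (3,2): turn R to E, flip to black, move to (3,3). |black|=6
Step 8: on WHITE (3,3): turn R to S, flip to black, move to (4,3). |black|=7
Step 9: on BLACK (4,3): turn L to E, flip to white, move to (4,4). |black|=6
Step 10: on WHITE (4,4): turn R to S, flip to black, move to (5,4). |black|=7
Step 11: on WHITE (5,4): turn R to W, flip to black, move to (5,3). |black|=8
Step 12: on WHITE (5,3): turn R to N, flip to black, move to (4,3). |black|=9
Step 13: on WHITE (4,3): turn R to E, flip to black, move to (4,4). |black|=10
Step 14: on BLACK (4,4): turn L to N, flip to white, move to (3,4). |black|=9
Step 15: on BLACK (3,4): turn L to W, flip to white, move to (3,3). |black|=8
Step 16: on BLACK (3,3): turn L to S, flip to white, move to (4,3). |black|=7
Step 17: on BLACK (4,3): turn L to E, flip to white, move to (4,4). |black|=6
Step 18: on WHITE (4,4): turn R to S, flip to black, move to (5,4). |black|=7
Step 19: on BLACK (5,4): turn L to E, flip to white, move to (5,5). |black|=6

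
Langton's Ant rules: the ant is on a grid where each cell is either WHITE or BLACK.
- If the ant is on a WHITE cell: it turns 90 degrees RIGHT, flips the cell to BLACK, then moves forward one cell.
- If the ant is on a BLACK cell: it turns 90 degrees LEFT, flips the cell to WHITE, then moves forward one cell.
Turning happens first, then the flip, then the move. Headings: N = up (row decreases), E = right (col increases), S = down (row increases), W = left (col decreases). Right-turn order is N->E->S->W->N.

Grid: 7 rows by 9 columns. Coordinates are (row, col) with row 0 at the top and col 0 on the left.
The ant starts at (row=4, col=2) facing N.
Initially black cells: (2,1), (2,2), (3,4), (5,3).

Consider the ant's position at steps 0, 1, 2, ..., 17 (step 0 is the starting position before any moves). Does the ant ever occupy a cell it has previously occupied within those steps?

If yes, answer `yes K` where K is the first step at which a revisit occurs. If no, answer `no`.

Answer: yes 6

Derivation:
Step 1: on WHITE (4,2): turn R to E, flip to black, move to (4,3). |black|=5 — new cell
Step 2: on WHITE (4,3): turn R to S, flip to black, move to (5,3). |black|=6 — new cell
Step 3: on BLACK (5,3): turn L to E, flip to white, move to (5,4). |black|=5 — new cell
Step 4: on WHITE (5,4): turn R to S, flip to black, move to (6,4). |black|=6 — new cell
Step 5: on WHITE (6,4): turn R to W, flip to black, move to (6,3). |black|=7 — new cell
Step 6: on WHITE (6,3): turn R to N, flip to black, move to (5,3). |black|=8 — REVISIT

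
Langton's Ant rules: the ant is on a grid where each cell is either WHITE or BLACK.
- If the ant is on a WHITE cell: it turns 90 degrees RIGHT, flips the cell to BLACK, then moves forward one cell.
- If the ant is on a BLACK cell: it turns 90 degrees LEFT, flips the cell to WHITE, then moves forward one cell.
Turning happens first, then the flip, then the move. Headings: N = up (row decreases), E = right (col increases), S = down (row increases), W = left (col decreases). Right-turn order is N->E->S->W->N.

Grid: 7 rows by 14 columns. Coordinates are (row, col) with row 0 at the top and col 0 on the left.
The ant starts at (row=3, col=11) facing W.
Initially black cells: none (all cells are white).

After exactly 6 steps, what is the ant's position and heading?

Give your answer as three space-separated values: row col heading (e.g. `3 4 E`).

Answer: 4 10 W

Derivation:
Step 1: on WHITE (3,11): turn R to N, flip to black, move to (2,11). |black|=1
Step 2: on WHITE (2,11): turn R to E, flip to black, move to (2,12). |black|=2
Step 3: on WHITE (2,12): turn R to S, flip to black, move to (3,12). |black|=3
Step 4: on WHITE (3,12): turn R to W, flip to black, move to (3,11). |black|=4
Step 5: on BLACK (3,11): turn L to S, flip to white, move to (4,11). |black|=3
Step 6: on WHITE (4,11): turn R to W, flip to black, move to (4,10). |black|=4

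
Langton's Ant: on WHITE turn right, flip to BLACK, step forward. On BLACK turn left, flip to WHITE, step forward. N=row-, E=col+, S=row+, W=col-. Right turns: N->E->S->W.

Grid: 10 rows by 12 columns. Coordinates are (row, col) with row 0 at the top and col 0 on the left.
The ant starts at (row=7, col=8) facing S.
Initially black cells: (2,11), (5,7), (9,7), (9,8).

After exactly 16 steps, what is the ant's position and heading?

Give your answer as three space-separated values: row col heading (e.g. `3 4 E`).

Answer: 7 8 S

Derivation:
Step 1: on WHITE (7,8): turn R to W, flip to black, move to (7,7). |black|=5
Step 2: on WHITE (7,7): turn R to N, flip to black, move to (6,7). |black|=6
Step 3: on WHITE (6,7): turn R to E, flip to black, move to (6,8). |black|=7
Step 4: on WHITE (6,8): turn R to S, flip to black, move to (7,8). |black|=8
Step 5: on BLACK (7,8): turn L to E, flip to white, move to (7,9). |black|=7
Step 6: on WHITE (7,9): turn R to S, flip to black, move to (8,9). |black|=8
Step 7: on WHITE (8,9): turn R to W, flip to black, move to (8,8). |black|=9
Step 8: on WHITE (8,8): turn R to N, flip to black, move to (7,8). |black|=10
Step 9: on WHITE (7,8): turn R to E, flip to black, move to (7,9). |black|=11
Step 10: on BLACK (7,9): turn L to N, flip to white, move to (6,9). |black|=10
Step 11: on WHITE (6,9): turn R to E, flip to black, move to (6,10). |black|=11
Step 12: on WHITE (6,10): turn R to S, flip to black, move to (7,10). |black|=12
Step 13: on WHITE (7,10): turn R to W, flip to black, move to (7,9). |black|=13
Step 14: on WHITE (7,9): turn R to N, flip to black, move to (6,9). |black|=14
Step 15: on BLACK (6,9): turn L to W, flip to white, move to (6,8). |black|=13
Step 16: on BLACK (6,8): turn L to S, flip to white, move to (7,8). |black|=12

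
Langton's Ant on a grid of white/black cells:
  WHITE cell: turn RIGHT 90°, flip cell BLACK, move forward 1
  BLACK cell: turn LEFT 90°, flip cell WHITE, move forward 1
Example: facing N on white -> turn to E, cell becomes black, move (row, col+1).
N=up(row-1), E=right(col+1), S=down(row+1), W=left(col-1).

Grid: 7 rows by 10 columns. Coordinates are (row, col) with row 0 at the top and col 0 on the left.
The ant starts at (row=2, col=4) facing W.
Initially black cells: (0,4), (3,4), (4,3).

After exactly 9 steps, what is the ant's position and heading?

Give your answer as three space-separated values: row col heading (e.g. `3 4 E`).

Answer: 3 4 N

Derivation:
Step 1: on WHITE (2,4): turn R to N, flip to black, move to (1,4). |black|=4
Step 2: on WHITE (1,4): turn R to E, flip to black, move to (1,5). |black|=5
Step 3: on WHITE (1,5): turn R to S, flip to black, move to (2,5). |black|=6
Step 4: on WHITE (2,5): turn R to W, flip to black, move to (2,4). |black|=7
Step 5: on BLACK (2,4): turn L to S, flip to white, move to (3,4). |black|=6
Step 6: on BLACK (3,4): turn L to E, flip to white, move to (3,5). |black|=5
Step 7: on WHITE (3,5): turn R to S, flip to black, move to (4,5). |black|=6
Step 8: on WHITE (4,5): turn R to W, flip to black, move to (4,4). |black|=7
Step 9: on WHITE (4,4): turn R to N, flip to black, move to (3,4). |black|=8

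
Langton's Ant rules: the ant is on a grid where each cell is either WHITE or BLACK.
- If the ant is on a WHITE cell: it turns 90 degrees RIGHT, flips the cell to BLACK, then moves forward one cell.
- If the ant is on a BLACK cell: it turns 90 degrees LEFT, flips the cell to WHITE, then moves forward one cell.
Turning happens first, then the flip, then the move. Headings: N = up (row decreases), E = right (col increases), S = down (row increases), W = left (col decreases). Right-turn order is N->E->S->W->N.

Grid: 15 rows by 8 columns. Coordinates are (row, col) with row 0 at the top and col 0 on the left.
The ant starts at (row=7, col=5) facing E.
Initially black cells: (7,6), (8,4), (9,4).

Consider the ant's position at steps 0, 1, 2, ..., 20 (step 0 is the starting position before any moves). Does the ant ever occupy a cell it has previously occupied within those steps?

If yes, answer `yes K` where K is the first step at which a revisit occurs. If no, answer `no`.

Answer: yes 7

Derivation:
Step 1: on WHITE (7,5): turn R to S, flip to black, move to (8,5). |black|=4 — new cell
Step 2: on WHITE (8,5): turn R to W, flip to black, move to (8,4). |black|=5 — new cell
Step 3: on BLACK (8,4): turn L to S, flip to white, move to (9,4). |black|=4 — new cell
Step 4: on BLACK (9,4): turn L to E, flip to white, move to (9,5). |black|=3 — new cell
Step 5: on WHITE (9,5): turn R to S, flip to black, move to (10,5). |black|=4 — new cell
Step 6: on WHITE (10,5): turn R to W, flip to black, move to (10,4). |black|=5 — new cell
Step 7: on WHITE (10,4): turn R to N, flip to black, move to (9,4). |black|=6 — REVISIT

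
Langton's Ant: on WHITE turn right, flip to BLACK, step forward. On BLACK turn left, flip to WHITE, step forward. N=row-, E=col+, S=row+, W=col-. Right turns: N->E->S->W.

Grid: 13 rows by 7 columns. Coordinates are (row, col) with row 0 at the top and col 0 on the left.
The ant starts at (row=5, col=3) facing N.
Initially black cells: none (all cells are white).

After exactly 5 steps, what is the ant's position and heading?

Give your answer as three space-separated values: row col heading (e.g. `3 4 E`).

Answer: 5 2 W

Derivation:
Step 1: on WHITE (5,3): turn R to E, flip to black, move to (5,4). |black|=1
Step 2: on WHITE (5,4): turn R to S, flip to black, move to (6,4). |black|=2
Step 3: on WHITE (6,4): turn R to W, flip to black, move to (6,3). |black|=3
Step 4: on WHITE (6,3): turn R to N, flip to black, move to (5,3). |black|=4
Step 5: on BLACK (5,3): turn L to W, flip to white, move to (5,2). |black|=3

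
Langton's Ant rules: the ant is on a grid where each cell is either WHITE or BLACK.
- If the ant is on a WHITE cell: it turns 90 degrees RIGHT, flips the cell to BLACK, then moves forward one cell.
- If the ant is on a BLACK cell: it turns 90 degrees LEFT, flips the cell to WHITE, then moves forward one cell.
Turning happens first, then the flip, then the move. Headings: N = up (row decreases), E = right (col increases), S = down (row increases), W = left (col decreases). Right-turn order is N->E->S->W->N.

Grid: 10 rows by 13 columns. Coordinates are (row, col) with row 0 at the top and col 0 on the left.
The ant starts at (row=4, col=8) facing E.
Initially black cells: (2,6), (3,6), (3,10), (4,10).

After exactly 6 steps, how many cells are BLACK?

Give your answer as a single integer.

Step 1: on WHITE (4,8): turn R to S, flip to black, move to (5,8). |black|=5
Step 2: on WHITE (5,8): turn R to W, flip to black, move to (5,7). |black|=6
Step 3: on WHITE (5,7): turn R to N, flip to black, move to (4,7). |black|=7
Step 4: on WHITE (4,7): turn R to E, flip to black, move to (4,8). |black|=8
Step 5: on BLACK (4,8): turn L to N, flip to white, move to (3,8). |black|=7
Step 6: on WHITE (3,8): turn R to E, flip to black, move to (3,9). |black|=8

Answer: 8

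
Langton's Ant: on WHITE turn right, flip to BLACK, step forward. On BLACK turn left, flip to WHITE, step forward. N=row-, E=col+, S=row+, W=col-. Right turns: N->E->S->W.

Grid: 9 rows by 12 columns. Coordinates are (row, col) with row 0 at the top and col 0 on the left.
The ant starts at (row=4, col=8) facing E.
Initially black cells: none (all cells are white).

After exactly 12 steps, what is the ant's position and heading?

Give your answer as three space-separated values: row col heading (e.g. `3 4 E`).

Step 1: on WHITE (4,8): turn R to S, flip to black, move to (5,8). |black|=1
Step 2: on WHITE (5,8): turn R to W, flip to black, move to (5,7). |black|=2
Step 3: on WHITE (5,7): turn R to N, flip to black, move to (4,7). |black|=3
Step 4: on WHITE (4,7): turn R to E, flip to black, move to (4,8). |black|=4
Step 5: on BLACK (4,8): turn L to N, flip to white, move to (3,8). |black|=3
Step 6: on WHITE (3,8): turn R to E, flip to black, move to (3,9). |black|=4
Step 7: on WHITE (3,9): turn R to S, flip to black, move to (4,9). |black|=5
Step 8: on WHITE (4,9): turn R to W, flip to black, move to (4,8). |black|=6
Step 9: on WHITE (4,8): turn R to N, flip to black, move to (3,8). |black|=7
Step 10: on BLACK (3,8): turn L to W, flip to white, move to (3,7). |black|=6
Step 11: on WHITE (3,7): turn R to N, flip to black, move to (2,7). |black|=7
Step 12: on WHITE (2,7): turn R to E, flip to black, move to (2,8). |black|=8

Answer: 2 8 E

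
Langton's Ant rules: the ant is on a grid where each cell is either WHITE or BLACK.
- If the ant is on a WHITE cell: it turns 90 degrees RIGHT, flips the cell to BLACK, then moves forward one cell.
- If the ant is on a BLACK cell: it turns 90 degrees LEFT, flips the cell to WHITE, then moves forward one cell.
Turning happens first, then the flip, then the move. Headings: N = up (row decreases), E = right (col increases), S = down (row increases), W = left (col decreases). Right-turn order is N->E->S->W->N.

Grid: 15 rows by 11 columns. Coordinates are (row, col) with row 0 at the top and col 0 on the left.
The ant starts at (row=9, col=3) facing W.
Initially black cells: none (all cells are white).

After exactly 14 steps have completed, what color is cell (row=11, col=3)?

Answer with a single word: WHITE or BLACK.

Step 1: on WHITE (9,3): turn R to N, flip to black, move to (8,3). |black|=1
Step 2: on WHITE (8,3): turn R to E, flip to black, move to (8,4). |black|=2
Step 3: on WHITE (8,4): turn R to S, flip to black, move to (9,4). |black|=3
Step 4: on WHITE (9,4): turn R to W, flip to black, move to (9,3). |black|=4
Step 5: on BLACK (9,3): turn L to S, flip to white, move to (10,3). |black|=3
Step 6: on WHITE (10,3): turn R to W, flip to black, move to (10,2). |black|=4
Step 7: on WHITE (10,2): turn R to N, flip to black, move to (9,2). |black|=5
Step 8: on WHITE (9,2): turn R to E, flip to black, move to (9,3). |black|=6
Step 9: on WHITE (9,3): turn R to S, flip to black, move to (10,3). |black|=7
Step 10: on BLACK (10,3): turn L to E, flip to white, move to (10,4). |black|=6
Step 11: on WHITE (10,4): turn R to S, flip to black, move to (11,4). |black|=7
Step 12: on WHITE (11,4): turn R to W, flip to black, move to (11,3). |black|=8
Step 13: on WHITE (11,3): turn R to N, flip to black, move to (10,3). |black|=9
Step 14: on WHITE (10,3): turn R to E, flip to black, move to (10,4). |black|=10

Answer: BLACK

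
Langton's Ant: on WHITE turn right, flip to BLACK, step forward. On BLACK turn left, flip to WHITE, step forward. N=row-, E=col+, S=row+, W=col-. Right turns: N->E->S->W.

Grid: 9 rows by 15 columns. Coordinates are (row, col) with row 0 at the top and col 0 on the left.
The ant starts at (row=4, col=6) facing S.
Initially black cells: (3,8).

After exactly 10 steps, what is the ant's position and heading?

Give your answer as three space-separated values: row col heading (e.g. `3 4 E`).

Step 1: on WHITE (4,6): turn R to W, flip to black, move to (4,5). |black|=2
Step 2: on WHITE (4,5): turn R to N, flip to black, move to (3,5). |black|=3
Step 3: on WHITE (3,5): turn R to E, flip to black, move to (3,6). |black|=4
Step 4: on WHITE (3,6): turn R to S, flip to black, move to (4,6). |black|=5
Step 5: on BLACK (4,6): turn L to E, flip to white, move to (4,7). |black|=4
Step 6: on WHITE (4,7): turn R to S, flip to black, move to (5,7). |black|=5
Step 7: on WHITE (5,7): turn R to W, flip to black, move to (5,6). |black|=6
Step 8: on WHITE (5,6): turn R to N, flip to black, move to (4,6). |black|=7
Step 9: on WHITE (4,6): turn R to E, flip to black, move to (4,7). |black|=8
Step 10: on BLACK (4,7): turn L to N, flip to white, move to (3,7). |black|=7

Answer: 3 7 N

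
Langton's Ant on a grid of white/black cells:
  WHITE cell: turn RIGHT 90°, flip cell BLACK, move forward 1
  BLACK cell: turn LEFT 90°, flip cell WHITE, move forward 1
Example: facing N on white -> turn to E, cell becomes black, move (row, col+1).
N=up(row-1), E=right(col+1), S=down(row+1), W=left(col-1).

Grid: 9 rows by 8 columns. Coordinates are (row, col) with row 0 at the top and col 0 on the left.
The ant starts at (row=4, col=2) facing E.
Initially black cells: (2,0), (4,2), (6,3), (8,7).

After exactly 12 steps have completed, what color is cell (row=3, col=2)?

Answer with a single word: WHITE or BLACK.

Step 1: on BLACK (4,2): turn L to N, flip to white, move to (3,2). |black|=3
Step 2: on WHITE (3,2): turn R to E, flip to black, move to (3,3). |black|=4
Step 3: on WHITE (3,3): turn R to S, flip to black, move to (4,3). |black|=5
Step 4: on WHITE (4,3): turn R to W, flip to black, move to (4,2). |black|=6
Step 5: on WHITE (4,2): turn R to N, flip to black, move to (3,2). |black|=7
Step 6: on BLACK (3,2): turn L to W, flip to white, move to (3,1). |black|=6
Step 7: on WHITE (3,1): turn R to N, flip to black, move to (2,1). |black|=7
Step 8: on WHITE (2,1): turn R to E, flip to black, move to (2,2). |black|=8
Step 9: on WHITE (2,2): turn R to S, flip to black, move to (3,2). |black|=9
Step 10: on WHITE (3,2): turn R to W, flip to black, move to (3,1). |black|=10
Step 11: on BLACK (3,1): turn L to S, flip to white, move to (4,1). |black|=9
Step 12: on WHITE (4,1): turn R to W, flip to black, move to (4,0). |black|=10

Answer: BLACK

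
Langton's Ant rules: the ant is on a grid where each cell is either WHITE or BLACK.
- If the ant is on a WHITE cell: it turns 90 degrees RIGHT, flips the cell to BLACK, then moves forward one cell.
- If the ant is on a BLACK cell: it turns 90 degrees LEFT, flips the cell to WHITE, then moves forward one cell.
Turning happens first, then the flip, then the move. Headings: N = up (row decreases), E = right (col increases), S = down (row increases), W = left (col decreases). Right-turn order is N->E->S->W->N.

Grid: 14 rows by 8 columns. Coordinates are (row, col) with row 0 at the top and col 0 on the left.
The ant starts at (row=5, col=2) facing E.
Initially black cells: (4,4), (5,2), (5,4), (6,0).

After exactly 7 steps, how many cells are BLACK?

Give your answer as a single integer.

Answer: 7

Derivation:
Step 1: on BLACK (5,2): turn L to N, flip to white, move to (4,2). |black|=3
Step 2: on WHITE (4,2): turn R to E, flip to black, move to (4,3). |black|=4
Step 3: on WHITE (4,3): turn R to S, flip to black, move to (5,3). |black|=5
Step 4: on WHITE (5,3): turn R to W, flip to black, move to (5,2). |black|=6
Step 5: on WHITE (5,2): turn R to N, flip to black, move to (4,2). |black|=7
Step 6: on BLACK (4,2): turn L to W, flip to white, move to (4,1). |black|=6
Step 7: on WHITE (4,1): turn R to N, flip to black, move to (3,1). |black|=7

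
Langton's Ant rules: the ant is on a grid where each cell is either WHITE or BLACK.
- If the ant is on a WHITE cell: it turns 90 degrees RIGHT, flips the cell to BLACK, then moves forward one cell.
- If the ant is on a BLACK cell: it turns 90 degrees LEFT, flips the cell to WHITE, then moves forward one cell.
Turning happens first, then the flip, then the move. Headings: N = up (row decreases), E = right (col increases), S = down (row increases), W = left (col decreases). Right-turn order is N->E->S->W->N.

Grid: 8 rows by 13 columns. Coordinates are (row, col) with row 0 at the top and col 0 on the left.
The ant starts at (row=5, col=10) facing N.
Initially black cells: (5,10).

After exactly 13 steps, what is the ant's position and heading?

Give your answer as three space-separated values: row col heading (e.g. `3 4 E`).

Answer: 7 9 W

Derivation:
Step 1: on BLACK (5,10): turn L to W, flip to white, move to (5,9). |black|=0
Step 2: on WHITE (5,9): turn R to N, flip to black, move to (4,9). |black|=1
Step 3: on WHITE (4,9): turn R to E, flip to black, move to (4,10). |black|=2
Step 4: on WHITE (4,10): turn R to S, flip to black, move to (5,10). |black|=3
Step 5: on WHITE (5,10): turn R to W, flip to black, move to (5,9). |black|=4
Step 6: on BLACK (5,9): turn L to S, flip to white, move to (6,9). |black|=3
Step 7: on WHITE (6,9): turn R to W, flip to black, move to (6,8). |black|=4
Step 8: on WHITE (6,8): turn R to N, flip to black, move to (5,8). |black|=5
Step 9: on WHITE (5,8): turn R to E, flip to black, move to (5,9). |black|=6
Step 10: on WHITE (5,9): turn R to S, flip to black, move to (6,9). |black|=7
Step 11: on BLACK (6,9): turn L to E, flip to white, move to (6,10). |black|=6
Step 12: on WHITE (6,10): turn R to S, flip to black, move to (7,10). |black|=7
Step 13: on WHITE (7,10): turn R to W, flip to black, move to (7,9). |black|=8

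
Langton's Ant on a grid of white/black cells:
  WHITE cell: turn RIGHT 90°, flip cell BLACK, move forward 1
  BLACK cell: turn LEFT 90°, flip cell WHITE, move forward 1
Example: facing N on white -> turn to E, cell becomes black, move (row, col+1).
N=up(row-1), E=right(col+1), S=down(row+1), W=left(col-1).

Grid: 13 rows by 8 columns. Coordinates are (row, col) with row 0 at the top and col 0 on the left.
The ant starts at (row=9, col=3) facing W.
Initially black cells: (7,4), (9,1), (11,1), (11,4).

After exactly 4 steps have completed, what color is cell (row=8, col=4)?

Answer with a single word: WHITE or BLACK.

Step 1: on WHITE (9,3): turn R to N, flip to black, move to (8,3). |black|=5
Step 2: on WHITE (8,3): turn R to E, flip to black, move to (8,4). |black|=6
Step 3: on WHITE (8,4): turn R to S, flip to black, move to (9,4). |black|=7
Step 4: on WHITE (9,4): turn R to W, flip to black, move to (9,3). |black|=8

Answer: BLACK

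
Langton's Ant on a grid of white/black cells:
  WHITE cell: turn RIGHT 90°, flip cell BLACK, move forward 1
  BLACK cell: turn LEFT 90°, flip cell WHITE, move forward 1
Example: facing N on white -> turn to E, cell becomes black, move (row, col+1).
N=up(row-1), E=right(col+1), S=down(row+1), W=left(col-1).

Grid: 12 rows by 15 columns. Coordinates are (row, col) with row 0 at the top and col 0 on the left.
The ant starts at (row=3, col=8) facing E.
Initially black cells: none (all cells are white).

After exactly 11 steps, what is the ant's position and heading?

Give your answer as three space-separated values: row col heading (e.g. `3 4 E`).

Answer: 1 7 N

Derivation:
Step 1: on WHITE (3,8): turn R to S, flip to black, move to (4,8). |black|=1
Step 2: on WHITE (4,8): turn R to W, flip to black, move to (4,7). |black|=2
Step 3: on WHITE (4,7): turn R to N, flip to black, move to (3,7). |black|=3
Step 4: on WHITE (3,7): turn R to E, flip to black, move to (3,8). |black|=4
Step 5: on BLACK (3,8): turn L to N, flip to white, move to (2,8). |black|=3
Step 6: on WHITE (2,8): turn R to E, flip to black, move to (2,9). |black|=4
Step 7: on WHITE (2,9): turn R to S, flip to black, move to (3,9). |black|=5
Step 8: on WHITE (3,9): turn R to W, flip to black, move to (3,8). |black|=6
Step 9: on WHITE (3,8): turn R to N, flip to black, move to (2,8). |black|=7
Step 10: on BLACK (2,8): turn L to W, flip to white, move to (2,7). |black|=6
Step 11: on WHITE (2,7): turn R to N, flip to black, move to (1,7). |black|=7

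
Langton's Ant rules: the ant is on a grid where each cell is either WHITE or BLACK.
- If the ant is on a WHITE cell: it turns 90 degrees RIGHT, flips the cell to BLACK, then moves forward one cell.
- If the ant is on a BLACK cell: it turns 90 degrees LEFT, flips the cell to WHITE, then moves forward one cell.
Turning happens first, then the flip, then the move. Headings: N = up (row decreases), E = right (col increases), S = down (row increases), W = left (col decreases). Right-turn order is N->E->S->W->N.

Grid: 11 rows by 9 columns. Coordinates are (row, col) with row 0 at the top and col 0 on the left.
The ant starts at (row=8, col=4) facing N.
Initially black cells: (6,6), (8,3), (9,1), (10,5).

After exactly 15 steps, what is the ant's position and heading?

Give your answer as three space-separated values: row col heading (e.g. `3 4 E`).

Answer: 7 6 E

Derivation:
Step 1: on WHITE (8,4): turn R to E, flip to black, move to (8,5). |black|=5
Step 2: on WHITE (8,5): turn R to S, flip to black, move to (9,5). |black|=6
Step 3: on WHITE (9,5): turn R to W, flip to black, move to (9,4). |black|=7
Step 4: on WHITE (9,4): turn R to N, flip to black, move to (8,4). |black|=8
Step 5: on BLACK (8,4): turn L to W, flip to white, move to (8,3). |black|=7
Step 6: on BLACK (8,3): turn L to S, flip to white, move to (9,3). |black|=6
Step 7: on WHITE (9,3): turn R to W, flip to black, move to (9,2). |black|=7
Step 8: on WHITE (9,2): turn R to N, flip to black, move to (8,2). |black|=8
Step 9: on WHITE (8,2): turn R to E, flip to black, move to (8,3). |black|=9
Step 10: on WHITE (8,3): turn R to S, flip to black, move to (9,3). |black|=10
Step 11: on BLACK (9,3): turn L to E, flip to white, move to (9,4). |black|=9
Step 12: on BLACK (9,4): turn L to N, flip to white, move to (8,4). |black|=8
Step 13: on WHITE (8,4): turn R to E, flip to black, move to (8,5). |black|=9
Step 14: on BLACK (8,5): turn L to N, flip to white, move to (7,5). |black|=8
Step 15: on WHITE (7,5): turn R to E, flip to black, move to (7,6). |black|=9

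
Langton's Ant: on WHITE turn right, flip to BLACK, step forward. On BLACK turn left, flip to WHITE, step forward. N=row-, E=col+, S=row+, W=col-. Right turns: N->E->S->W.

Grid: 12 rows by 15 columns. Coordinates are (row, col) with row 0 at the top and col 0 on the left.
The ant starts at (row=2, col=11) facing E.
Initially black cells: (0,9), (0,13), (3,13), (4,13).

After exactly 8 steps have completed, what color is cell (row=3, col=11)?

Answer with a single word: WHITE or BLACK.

Answer: BLACK

Derivation:
Step 1: on WHITE (2,11): turn R to S, flip to black, move to (3,11). |black|=5
Step 2: on WHITE (3,11): turn R to W, flip to black, move to (3,10). |black|=6
Step 3: on WHITE (3,10): turn R to N, flip to black, move to (2,10). |black|=7
Step 4: on WHITE (2,10): turn R to E, flip to black, move to (2,11). |black|=8
Step 5: on BLACK (2,11): turn L to N, flip to white, move to (1,11). |black|=7
Step 6: on WHITE (1,11): turn R to E, flip to black, move to (1,12). |black|=8
Step 7: on WHITE (1,12): turn R to S, flip to black, move to (2,12). |black|=9
Step 8: on WHITE (2,12): turn R to W, flip to black, move to (2,11). |black|=10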